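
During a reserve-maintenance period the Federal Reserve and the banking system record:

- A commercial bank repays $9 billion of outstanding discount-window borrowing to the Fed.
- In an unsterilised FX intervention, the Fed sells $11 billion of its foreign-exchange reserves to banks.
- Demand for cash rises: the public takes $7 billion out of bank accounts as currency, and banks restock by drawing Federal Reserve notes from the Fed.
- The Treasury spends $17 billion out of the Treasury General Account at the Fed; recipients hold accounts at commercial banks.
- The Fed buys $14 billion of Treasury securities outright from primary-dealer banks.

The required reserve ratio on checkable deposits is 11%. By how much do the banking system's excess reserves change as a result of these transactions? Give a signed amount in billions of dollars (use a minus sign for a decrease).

+$2.9 billion

Discount-window repayment $9 billion: reserves −$9B, deposits 0.
FX sale $11 billion: reserves −$11B, deposits 0.
Currency withdrawal $7 billion: reserves −$7B, deposits −$7B.
Government spending $17 billion: reserves +$17B, deposits +$17B.
OMO purchase (from banks) $14 billion: reserves +$14B, deposits 0.
Totals: Δreserves = +$4B, Δdeposits = +$10B.
Δrequired reserves = 11% × +$10B = +$1.1B.
Δexcess reserves = Δreserves − Δrequired = +$4B − (+$1.1B) = +$2.9 billion.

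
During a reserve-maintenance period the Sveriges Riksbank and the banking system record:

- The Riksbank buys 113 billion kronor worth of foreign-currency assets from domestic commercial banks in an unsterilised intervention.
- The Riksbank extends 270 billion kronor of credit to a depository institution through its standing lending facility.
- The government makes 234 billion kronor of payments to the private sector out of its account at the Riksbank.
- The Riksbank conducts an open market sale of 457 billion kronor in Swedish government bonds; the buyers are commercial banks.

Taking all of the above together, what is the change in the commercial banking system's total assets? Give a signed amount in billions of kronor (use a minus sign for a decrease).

FX purchase 113 billion kronor: just an asset swap on bank balance sheets → 0.
Discount-window loan 270 billion kronor: bank balance sheets expand → +270B.
Government spending 234 billion kronor: bank balance sheets expand → +234B.
OMO sale (to banks) 457 billion kronor: just an asset swap on bank balance sheets → 0.
Net: 0 + 270 + 234 + 0 = +504 billion.

+504 billion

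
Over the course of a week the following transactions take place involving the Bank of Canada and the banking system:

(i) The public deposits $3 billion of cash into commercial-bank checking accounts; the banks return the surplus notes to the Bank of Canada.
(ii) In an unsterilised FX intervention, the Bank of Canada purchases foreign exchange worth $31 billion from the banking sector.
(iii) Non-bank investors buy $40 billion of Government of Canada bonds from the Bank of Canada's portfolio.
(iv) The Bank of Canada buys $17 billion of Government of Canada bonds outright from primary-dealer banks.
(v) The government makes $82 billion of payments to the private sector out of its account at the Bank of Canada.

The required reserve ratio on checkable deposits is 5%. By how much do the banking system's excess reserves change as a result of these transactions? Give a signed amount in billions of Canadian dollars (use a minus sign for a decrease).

+$90.75 billion

Currency deposit $3 billion: reserves +$3B, deposits +$3B.
FX purchase $31 billion: reserves +$31B, deposits 0.
Asset sale (to non-banks) $40 billion: reserves −$40B, deposits −$40B.
OMO purchase (from banks) $17 billion: reserves +$17B, deposits 0.
Government spending $82 billion: reserves +$82B, deposits +$82B.
Totals: Δreserves = +$93B, Δdeposits = +$45B.
Δrequired reserves = 5% × +$45B = +$2.25B.
Δexcess reserves = Δreserves − Δrequired = +$93B − (+$2.25B) = +$90.75 billion.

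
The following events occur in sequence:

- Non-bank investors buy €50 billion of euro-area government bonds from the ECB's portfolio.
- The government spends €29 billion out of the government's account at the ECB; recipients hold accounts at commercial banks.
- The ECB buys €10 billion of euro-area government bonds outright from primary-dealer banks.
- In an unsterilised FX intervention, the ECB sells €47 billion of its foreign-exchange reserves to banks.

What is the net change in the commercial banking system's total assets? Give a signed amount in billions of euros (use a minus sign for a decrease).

Asset sale (to non-banks) €50 billion: bank balance sheets shrink → −€50B.
Government spending €29 billion: bank balance sheets expand → +€29B.
OMO purchase (from banks) €10 billion: just an asset swap on bank balance sheets → 0.
FX sale €47 billion: just an asset swap on bank balance sheets → 0.
Net: −50 + 29 + 0 + 0 = -€21 billion.

-€21 billion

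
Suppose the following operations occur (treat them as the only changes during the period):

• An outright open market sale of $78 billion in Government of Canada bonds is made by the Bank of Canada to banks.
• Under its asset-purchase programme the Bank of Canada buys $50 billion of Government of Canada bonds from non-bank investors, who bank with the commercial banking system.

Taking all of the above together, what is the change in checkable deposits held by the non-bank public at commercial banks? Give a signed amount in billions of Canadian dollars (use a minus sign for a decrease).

+$50 billion

Bank of Canada balance sheet:
  Assets:      Securities −$28B
  Liabilities: Bank reserves −$28B
Commercial banking system:
  Assets:      Reserves at CB −$28B, Securities +$78B
  Liabilities: Checkable deposits +$50B
So the change in checkable deposits held by the non-bank public at commercial banks is +$50 billion.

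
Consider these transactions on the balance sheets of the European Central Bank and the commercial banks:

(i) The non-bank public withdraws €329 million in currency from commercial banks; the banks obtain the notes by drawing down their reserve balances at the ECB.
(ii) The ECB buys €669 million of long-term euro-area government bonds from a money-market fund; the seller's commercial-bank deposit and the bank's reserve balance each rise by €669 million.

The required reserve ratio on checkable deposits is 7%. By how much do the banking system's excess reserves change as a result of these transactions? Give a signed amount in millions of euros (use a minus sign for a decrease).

Currency withdrawal €329 million: reserves −€329M, deposits −€329M.
Asset purchase (from non-banks) €669 million: reserves +€669M, deposits +€669M.
Totals: Δreserves = +€340M, Δdeposits = +€340M.
Δrequired reserves = 7% × +€340M = +€23.8M.
Δexcess reserves = Δreserves − Δrequired = +€340M − (+€23.8M) = +€316.2 million.

+€316.2 million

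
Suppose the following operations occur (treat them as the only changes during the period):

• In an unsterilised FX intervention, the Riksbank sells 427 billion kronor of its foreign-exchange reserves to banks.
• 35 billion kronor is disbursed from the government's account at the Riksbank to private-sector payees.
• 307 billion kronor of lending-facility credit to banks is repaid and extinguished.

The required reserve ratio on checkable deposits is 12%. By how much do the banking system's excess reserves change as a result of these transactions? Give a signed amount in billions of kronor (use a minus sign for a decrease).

FX sale 427 billion kronor: reserves −427B, deposits 0.
Government spending 35 billion kronor: reserves +35B, deposits +35B.
Discount-window repayment 307 billion kronor: reserves −307B, deposits 0.
Totals: Δreserves = −699B, Δdeposits = +35B.
Δrequired reserves = 12% × +35B = +4.2B.
Δexcess reserves = Δreserves − Δrequired = −699B − (+4.2B) = -703.2 billion.

-703.2 billion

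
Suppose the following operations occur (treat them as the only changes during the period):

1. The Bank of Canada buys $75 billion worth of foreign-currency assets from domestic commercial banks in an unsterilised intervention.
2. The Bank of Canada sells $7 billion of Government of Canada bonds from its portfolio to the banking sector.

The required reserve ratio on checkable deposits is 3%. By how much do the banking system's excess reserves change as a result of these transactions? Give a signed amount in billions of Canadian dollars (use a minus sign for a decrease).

FX purchase $75 billion: reserves +$75B, deposits 0.
OMO sale (to banks) $7 billion: reserves −$7B, deposits 0.
Totals: Δreserves = +$68B, Δdeposits = 0.
Δrequired reserves = 3% × 0 = 0.
Δexcess reserves = Δreserves − Δrequired = +$68B − (0) = +$68 billion.

+$68 billion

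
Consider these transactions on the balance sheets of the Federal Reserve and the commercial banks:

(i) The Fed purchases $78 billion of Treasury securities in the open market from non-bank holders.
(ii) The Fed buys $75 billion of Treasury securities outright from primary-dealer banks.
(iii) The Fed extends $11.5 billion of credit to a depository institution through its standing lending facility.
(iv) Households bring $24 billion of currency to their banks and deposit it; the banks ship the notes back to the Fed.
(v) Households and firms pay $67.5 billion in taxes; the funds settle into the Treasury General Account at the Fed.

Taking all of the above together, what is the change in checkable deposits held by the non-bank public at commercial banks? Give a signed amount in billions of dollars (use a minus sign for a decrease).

Asset purchase (from non-banks) $78 billion: non-bank counterparties' bank balances rise → +$78B.
OMO purchase (from banks) $75 billion: the counterparty is a bank, so public deposits are unchanged → 0.
Discount-window loan $11.5 billion: the counterparty is a bank, so public deposits are unchanged → 0.
Currency deposit $24 billion: non-bank counterparties' bank balances rise → +$24B.
Government account inflow $67.5 billion: non-bank counterparties' bank balances fall → −$67.5B.
Net: 78 + 0 + 0 + 24 − 67.5 = +$34.5 billion.

+$34.5 billion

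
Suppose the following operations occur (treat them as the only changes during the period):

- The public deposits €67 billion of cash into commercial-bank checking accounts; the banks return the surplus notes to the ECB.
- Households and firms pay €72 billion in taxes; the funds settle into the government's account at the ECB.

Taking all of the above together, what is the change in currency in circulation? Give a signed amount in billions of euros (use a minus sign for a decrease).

-€67 billion

ECB balance sheet:
  Assets:      no change
  Liabilities: Bank reserves −€5B, Currency in circulation −€67B, Government deposits +€72B
So the change in currency in circulation is -€67 billion.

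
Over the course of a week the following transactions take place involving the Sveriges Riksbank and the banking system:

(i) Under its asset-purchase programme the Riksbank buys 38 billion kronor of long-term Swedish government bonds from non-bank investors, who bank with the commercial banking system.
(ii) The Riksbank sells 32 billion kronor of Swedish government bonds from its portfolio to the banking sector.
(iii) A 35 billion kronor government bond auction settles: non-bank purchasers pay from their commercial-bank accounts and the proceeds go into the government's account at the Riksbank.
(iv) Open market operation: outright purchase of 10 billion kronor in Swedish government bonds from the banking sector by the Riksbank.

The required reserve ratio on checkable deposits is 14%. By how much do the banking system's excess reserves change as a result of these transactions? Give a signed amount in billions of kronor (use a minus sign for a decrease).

-19.42 billion

Asset purchase (from non-banks) 38 billion kronor: reserves +38B, deposits +38B.
OMO sale (to banks) 32 billion kronor: reserves −32B, deposits 0.
Government account inflow 35 billion kronor: reserves −35B, deposits −35B.
OMO purchase (from banks) 10 billion kronor: reserves +10B, deposits 0.
Totals: Δreserves = −19B, Δdeposits = +3B.
Δrequired reserves = 14% × +3B = +0.42B.
Δexcess reserves = Δreserves − Δrequired = −19B − (+0.42B) = -19.42 billion.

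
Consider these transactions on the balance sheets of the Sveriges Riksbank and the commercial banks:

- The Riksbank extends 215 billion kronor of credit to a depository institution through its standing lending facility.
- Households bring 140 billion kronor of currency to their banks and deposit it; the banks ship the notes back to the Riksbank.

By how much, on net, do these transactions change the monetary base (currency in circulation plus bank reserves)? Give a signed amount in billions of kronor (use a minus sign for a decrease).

+215 billion

Riksbank balance sheet:
  Assets:      Loans to banks +215B
  Liabilities: Bank reserves +355B, Currency in circulation −140B
Commercial banking system:
  Assets:      Reserves at CB +355B
  Liabilities: Checkable deposits +140B, Borrowings from CB +215B
Monetary base = currency + reserves: −140B + (+355B) = +215 billion.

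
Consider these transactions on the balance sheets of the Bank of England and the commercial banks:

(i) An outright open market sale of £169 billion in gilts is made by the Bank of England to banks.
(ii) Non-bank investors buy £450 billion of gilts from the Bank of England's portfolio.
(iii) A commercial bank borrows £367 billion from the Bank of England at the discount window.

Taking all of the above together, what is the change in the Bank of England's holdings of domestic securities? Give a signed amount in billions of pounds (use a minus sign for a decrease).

OMO sale (to banks) £169 billion: securities removed from the Bank of England's portfolio → −£169B.
Asset sale (to non-banks) £450 billion: securities removed from the Bank of England's portfolio → −£450B.
Discount-window loan £367 billion: the Bank of England's securities portfolio is untouched → 0.
Net: −169 − 450 + 0 = -£619 billion.

-£619 billion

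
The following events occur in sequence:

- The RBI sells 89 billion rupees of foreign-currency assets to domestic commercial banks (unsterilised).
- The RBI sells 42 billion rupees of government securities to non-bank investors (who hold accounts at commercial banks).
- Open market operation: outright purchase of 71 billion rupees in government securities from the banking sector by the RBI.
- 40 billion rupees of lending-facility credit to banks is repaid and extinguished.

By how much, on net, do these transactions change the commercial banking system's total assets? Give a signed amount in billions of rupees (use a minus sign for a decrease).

FX sale 89 billion rupees: just an asset swap on bank balance sheets → 0.
Asset sale (to non-banks) 42 billion rupees: bank balance sheets shrink → −42B.
OMO purchase (from banks) 71 billion rupees: just an asset swap on bank balance sheets → 0.
Discount-window repayment 40 billion rupees: bank balance sheets shrink → −40B.
Net: 0 − 42 + 0 − 40 = -82 billion.

-82 billion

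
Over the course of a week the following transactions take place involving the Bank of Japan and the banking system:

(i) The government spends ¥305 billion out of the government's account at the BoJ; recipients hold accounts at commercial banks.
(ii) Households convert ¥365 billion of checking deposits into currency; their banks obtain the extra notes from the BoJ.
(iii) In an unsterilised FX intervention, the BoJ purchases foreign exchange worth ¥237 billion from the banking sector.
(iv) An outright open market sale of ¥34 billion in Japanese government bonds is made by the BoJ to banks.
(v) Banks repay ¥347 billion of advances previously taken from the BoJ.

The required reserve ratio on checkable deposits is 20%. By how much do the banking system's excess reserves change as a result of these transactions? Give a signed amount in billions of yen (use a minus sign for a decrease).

-¥192 billion

Government spending ¥305 billion: reserves +¥305B, deposits +¥305B.
Currency withdrawal ¥365 billion: reserves −¥365B, deposits −¥365B.
FX purchase ¥237 billion: reserves +¥237B, deposits 0.
OMO sale (to banks) ¥34 billion: reserves −¥34B, deposits 0.
Discount-window repayment ¥347 billion: reserves −¥347B, deposits 0.
Totals: Δreserves = −¥204B, Δdeposits = −¥60B.
Δrequired reserves = 20% × −¥60B = −¥12B.
Δexcess reserves = Δreserves − Δrequired = −¥204B − (−¥12B) = -¥192 billion.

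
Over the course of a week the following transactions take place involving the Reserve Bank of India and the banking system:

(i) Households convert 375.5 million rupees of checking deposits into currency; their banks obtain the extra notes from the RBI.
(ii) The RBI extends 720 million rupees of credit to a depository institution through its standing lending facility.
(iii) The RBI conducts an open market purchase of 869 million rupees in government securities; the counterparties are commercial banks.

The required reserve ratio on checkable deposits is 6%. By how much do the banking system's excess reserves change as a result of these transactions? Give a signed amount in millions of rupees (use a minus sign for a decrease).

+1236.03 million

Currency withdrawal 375.5 million rupees: reserves −375.5M, deposits −375.5M.
Discount-window loan 720 million rupees: reserves +720M, deposits 0.
OMO purchase (from banks) 869 million rupees: reserves +869M, deposits 0.
Totals: Δreserves = +1213.5M, Δdeposits = −375.5M.
Δrequired reserves = 6% × −375.5M = −22.53M.
Δexcess reserves = Δreserves − Δrequired = +1213.5M − (−22.53M) = +1236.03 million.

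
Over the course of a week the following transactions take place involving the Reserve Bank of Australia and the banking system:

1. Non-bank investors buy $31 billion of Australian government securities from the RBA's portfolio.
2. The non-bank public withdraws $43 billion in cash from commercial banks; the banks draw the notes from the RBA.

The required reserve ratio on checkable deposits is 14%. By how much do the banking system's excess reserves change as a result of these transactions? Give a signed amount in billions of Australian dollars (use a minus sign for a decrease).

Asset sale (to non-banks) $31 billion: reserves −$31B, deposits −$31B.
Currency withdrawal $43 billion: reserves −$43B, deposits −$43B.
Totals: Δreserves = −$74B, Δdeposits = −$74B.
Δrequired reserves = 14% × −$74B = −$10.36B.
Δexcess reserves = Δreserves − Δrequired = −$74B − (−$10.36B) = -$63.64 billion.

-$63.64 billion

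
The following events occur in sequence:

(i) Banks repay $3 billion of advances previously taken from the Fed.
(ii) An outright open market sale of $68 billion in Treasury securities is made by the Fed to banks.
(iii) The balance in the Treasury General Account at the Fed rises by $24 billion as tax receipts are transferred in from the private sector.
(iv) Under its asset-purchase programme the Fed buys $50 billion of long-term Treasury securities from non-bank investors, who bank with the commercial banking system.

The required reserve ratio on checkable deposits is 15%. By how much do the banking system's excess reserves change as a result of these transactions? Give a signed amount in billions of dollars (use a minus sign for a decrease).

Discount-window repayment $3 billion: reserves −$3B, deposits 0.
OMO sale (to banks) $68 billion: reserves −$68B, deposits 0.
Government account inflow $24 billion: reserves −$24B, deposits −$24B.
Asset purchase (from non-banks) $50 billion: reserves +$50B, deposits +$50B.
Totals: Δreserves = −$45B, Δdeposits = +$26B.
Δrequired reserves = 15% × +$26B = +$3.9B.
Δexcess reserves = Δreserves − Δrequired = −$45B − (+$3.9B) = -$48.9 billion.

-$48.9 billion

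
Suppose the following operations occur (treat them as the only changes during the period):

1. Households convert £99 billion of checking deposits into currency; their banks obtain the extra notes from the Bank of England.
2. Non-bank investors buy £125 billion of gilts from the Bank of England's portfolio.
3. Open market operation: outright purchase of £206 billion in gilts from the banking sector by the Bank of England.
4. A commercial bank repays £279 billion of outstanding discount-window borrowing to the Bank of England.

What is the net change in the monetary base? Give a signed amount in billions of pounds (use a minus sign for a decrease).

Currency withdrawal £99 billion: just a shift between currency and reserves — both are base money → 0.
Asset sale (to non-banks) £125 billion: Bank of England balance sheet contracts → −£125B.
OMO purchase (from banks) £206 billion: Bank of England balance sheet expands → +£206B.
Discount-window repayment £279 billion: Bank of England balance sheet contracts → −£279B.
Net: 0 − 125 + 206 − 279 = -£198 billion.

-£198 billion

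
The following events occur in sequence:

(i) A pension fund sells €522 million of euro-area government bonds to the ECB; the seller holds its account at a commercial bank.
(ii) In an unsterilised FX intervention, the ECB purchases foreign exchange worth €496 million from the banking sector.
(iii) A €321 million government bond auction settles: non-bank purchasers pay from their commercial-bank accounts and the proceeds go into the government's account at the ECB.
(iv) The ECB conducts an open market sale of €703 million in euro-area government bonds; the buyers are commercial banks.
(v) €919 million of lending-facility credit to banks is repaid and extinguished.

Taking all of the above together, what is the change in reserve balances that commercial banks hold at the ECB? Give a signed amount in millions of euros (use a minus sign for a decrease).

-€925 million

ECB balance sheet:
  Assets:      Securities −€181M, Loans to banks −€919M, Foreign assets +€496M
  Liabilities: Bank reserves −€925M, Government deposits +€321M
Commercial banking system:
  Assets:      Reserves at CB −€925M, Securities +€703M, Foreign assets −€496M
  Liabilities: Checkable deposits +€201M, Borrowings from CB −€919M
So the change in reserve balances that commercial banks hold at the ECB is -€925 million.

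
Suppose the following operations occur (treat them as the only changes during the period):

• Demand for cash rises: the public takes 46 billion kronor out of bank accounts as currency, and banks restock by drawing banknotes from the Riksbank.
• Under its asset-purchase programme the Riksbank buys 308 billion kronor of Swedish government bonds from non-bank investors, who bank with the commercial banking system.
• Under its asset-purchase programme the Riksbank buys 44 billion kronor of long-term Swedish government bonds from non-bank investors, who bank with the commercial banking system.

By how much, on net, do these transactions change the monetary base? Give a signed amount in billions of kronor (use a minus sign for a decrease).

+352 billion

Riksbank balance sheet:
  Assets:      Securities +352B
  Liabilities: Bank reserves +306B, Currency in circulation +46B
Monetary base = currency + reserves: +46B + (+306B) = +352 billion.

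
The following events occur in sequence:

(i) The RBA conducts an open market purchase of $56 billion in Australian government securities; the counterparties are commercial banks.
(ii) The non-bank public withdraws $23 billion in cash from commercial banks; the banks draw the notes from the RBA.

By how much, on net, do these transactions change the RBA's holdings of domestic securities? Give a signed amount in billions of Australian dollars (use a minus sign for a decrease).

OMO purchase (from banks) $56 billion: securities added to the RBA's portfolio → +$56B.
Currency withdrawal $23 billion: the RBA's securities portfolio is untouched → 0.
Net: 56 + 0 = +$56 billion.

+$56 billion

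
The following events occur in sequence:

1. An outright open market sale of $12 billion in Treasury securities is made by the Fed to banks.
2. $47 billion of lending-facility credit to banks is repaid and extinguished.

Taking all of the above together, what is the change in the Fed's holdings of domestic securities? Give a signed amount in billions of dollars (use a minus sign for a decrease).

Fed balance sheet:
  Assets:      Securities −$12B, Loans to banks −$47B
  Liabilities: Bank reserves −$59B
So the change in the Fed's holdings of domestic securities is -$12 billion.

-$12 billion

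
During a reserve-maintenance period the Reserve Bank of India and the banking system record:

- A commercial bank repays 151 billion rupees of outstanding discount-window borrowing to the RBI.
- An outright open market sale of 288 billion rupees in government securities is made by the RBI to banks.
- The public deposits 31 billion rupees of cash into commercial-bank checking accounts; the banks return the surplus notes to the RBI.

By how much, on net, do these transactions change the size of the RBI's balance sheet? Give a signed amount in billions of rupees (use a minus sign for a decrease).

Discount-window repayment 151 billion rupees: an RBI asset is shed → −151B.
OMO sale (to banks) 288 billion rupees: an RBI asset is shed → −288B.
Currency deposit 31 billion rupees: only the composition of liabilities changes → 0.
Net: −151 − 288 + 0 = -439 billion.

-439 billion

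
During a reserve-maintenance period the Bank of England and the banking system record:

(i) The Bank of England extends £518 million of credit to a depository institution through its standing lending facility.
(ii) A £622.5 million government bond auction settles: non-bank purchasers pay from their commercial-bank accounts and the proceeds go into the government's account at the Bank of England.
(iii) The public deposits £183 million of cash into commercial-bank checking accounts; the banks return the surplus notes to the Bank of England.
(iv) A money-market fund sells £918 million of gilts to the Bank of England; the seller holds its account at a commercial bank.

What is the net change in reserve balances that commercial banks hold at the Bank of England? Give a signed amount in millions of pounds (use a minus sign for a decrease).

Discount-window loan £518 million: the loan is credited to the bank's reserve account → +£518M.
Government account inflow £622.5 million: funds move from bank reserves into the government account → −£622.5M.
Currency deposit £183 million: returned notes are swapped for reserve credit → +£183M.
Asset purchase (from non-banks) £918 million: the Bank of England pays by crediting reserve accounts → +£918M.
Net: 518 − 622.5 + 183 + 918 = +£996.5 million.

+£996.5 million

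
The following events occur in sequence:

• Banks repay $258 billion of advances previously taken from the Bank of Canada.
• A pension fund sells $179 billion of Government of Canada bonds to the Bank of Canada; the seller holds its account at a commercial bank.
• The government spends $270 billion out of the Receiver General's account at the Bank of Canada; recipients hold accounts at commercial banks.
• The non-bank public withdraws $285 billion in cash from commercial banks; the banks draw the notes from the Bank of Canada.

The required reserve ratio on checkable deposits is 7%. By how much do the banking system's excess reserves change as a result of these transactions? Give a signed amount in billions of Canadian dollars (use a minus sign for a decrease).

Discount-window repayment $258 billion: reserves −$258B, deposits 0.
Asset purchase (from non-banks) $179 billion: reserves +$179B, deposits +$179B.
Government spending $270 billion: reserves +$270B, deposits +$270B.
Currency withdrawal $285 billion: reserves −$285B, deposits −$285B.
Totals: Δreserves = −$94B, Δdeposits = +$164B.
Δrequired reserves = 7% × +$164B = +$11.48B.
Δexcess reserves = Δreserves − Δrequired = −$94B − (+$11.48B) = -$105.48 billion.

-$105.48 billion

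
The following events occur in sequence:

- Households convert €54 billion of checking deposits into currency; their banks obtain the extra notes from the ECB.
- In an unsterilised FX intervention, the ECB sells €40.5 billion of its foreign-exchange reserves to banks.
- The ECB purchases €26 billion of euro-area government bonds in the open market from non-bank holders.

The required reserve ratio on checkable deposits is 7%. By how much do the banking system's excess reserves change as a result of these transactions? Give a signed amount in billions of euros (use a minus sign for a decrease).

-€66.54 billion

Currency withdrawal €54 billion: reserves −€54B, deposits −€54B.
FX sale €40.5 billion: reserves −€40.5B, deposits 0.
Asset purchase (from non-banks) €26 billion: reserves +€26B, deposits +€26B.
Totals: Δreserves = −€68.5B, Δdeposits = −€28B.
Δrequired reserves = 7% × −€28B = −€1.96B.
Δexcess reserves = Δreserves − Δrequired = −€68.5B − (−€1.96B) = -€66.54 billion.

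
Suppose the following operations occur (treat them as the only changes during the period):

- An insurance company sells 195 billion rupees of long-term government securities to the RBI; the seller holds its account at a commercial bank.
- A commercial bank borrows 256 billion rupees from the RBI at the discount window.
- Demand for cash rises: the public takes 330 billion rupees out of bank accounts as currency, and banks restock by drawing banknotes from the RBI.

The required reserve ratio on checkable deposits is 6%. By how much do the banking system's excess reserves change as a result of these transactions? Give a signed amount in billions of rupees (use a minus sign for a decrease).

+129.1 billion

Asset purchase (from non-banks) 195 billion rupees: reserves +195B, deposits +195B.
Discount-window loan 256 billion rupees: reserves +256B, deposits 0.
Currency withdrawal 330 billion rupees: reserves −330B, deposits −330B.
Totals: Δreserves = +121B, Δdeposits = −135B.
Δrequired reserves = 6% × −135B = −8.1B.
Δexcess reserves = Δreserves − Δrequired = +121B − (−8.1B) = +129.1 billion.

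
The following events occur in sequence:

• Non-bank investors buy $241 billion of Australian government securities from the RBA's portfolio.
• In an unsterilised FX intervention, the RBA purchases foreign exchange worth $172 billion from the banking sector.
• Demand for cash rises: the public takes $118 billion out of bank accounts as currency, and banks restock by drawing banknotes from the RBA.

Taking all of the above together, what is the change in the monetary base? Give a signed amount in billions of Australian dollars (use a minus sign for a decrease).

RBA balance sheet:
  Assets:      Securities −$241B, Foreign assets +$172B
  Liabilities: Bank reserves −$187B, Currency in circulation +$118B
Monetary base = currency + reserves: +$118B + (−$187B) = -$69 billion.

-$69 billion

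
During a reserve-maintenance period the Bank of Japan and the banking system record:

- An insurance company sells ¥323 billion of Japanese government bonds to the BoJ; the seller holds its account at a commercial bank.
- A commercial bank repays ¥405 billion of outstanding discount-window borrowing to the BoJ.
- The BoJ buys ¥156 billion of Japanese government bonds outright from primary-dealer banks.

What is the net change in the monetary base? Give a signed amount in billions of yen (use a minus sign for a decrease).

+¥74 billion

Asset purchase (from non-banks) ¥323 billion: BoJ balance sheet expands → +¥323B.
Discount-window repayment ¥405 billion: BoJ balance sheet contracts → −¥405B.
OMO purchase (from banks) ¥156 billion: BoJ balance sheet expands → +¥156B.
Net: 323 − 405 + 156 = +¥74 billion.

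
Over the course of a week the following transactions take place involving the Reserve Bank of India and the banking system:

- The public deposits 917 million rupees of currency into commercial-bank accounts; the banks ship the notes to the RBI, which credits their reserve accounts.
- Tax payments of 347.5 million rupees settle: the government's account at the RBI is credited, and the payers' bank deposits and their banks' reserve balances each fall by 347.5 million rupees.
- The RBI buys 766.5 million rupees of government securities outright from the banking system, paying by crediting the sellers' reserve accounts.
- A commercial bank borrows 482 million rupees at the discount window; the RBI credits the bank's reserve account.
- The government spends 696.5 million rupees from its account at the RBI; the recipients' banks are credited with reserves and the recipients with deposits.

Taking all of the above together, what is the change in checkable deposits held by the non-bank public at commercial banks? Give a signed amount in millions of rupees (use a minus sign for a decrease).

+1266 million

RBI balance sheet:
  Assets:      Securities +766.5M, Loans to banks +482M
  Liabilities: Bank reserves +2514.5M, Currency in circulation −917M, Government deposits −349M
Commercial banking system:
  Assets:      Reserves at CB +2514.5M, Securities −766.5M
  Liabilities: Checkable deposits +1266M, Borrowings from CB +482M
So the change in checkable deposits held by the non-bank public at commercial banks is +1266 million.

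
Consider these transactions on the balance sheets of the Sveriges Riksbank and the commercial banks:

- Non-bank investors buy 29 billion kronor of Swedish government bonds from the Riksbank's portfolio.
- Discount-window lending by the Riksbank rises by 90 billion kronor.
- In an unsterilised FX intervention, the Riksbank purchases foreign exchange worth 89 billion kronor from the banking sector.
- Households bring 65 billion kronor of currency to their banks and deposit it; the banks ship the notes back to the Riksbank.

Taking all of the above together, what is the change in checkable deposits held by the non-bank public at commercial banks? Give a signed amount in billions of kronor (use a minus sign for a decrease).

+36 billion

Riksbank balance sheet:
  Assets:      Securities −29B, Loans to banks +90B, Foreign assets +89B
  Liabilities: Bank reserves +215B, Currency in circulation −65B
Commercial banking system:
  Assets:      Reserves at CB +215B, Foreign assets −89B
  Liabilities: Checkable deposits +36B, Borrowings from CB +90B
So the change in checkable deposits held by the non-bank public at commercial banks is +36 billion.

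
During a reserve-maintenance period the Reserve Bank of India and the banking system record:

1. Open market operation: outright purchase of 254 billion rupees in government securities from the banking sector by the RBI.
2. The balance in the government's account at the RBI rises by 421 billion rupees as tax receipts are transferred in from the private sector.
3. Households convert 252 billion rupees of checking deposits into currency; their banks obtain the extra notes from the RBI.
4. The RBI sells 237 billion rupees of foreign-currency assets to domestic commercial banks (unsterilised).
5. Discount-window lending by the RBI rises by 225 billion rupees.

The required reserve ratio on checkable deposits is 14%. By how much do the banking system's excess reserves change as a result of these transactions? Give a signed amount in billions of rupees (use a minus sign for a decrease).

-336.78 billion

OMO purchase (from banks) 254 billion rupees: reserves +254B, deposits 0.
Government account inflow 421 billion rupees: reserves −421B, deposits −421B.
Currency withdrawal 252 billion rupees: reserves −252B, deposits −252B.
FX sale 237 billion rupees: reserves −237B, deposits 0.
Discount-window loan 225 billion rupees: reserves +225B, deposits 0.
Totals: Δreserves = −431B, Δdeposits = −673B.
Δrequired reserves = 14% × −673B = −94.22B.
Δexcess reserves = Δreserves − Δrequired = −431B − (−94.22B) = -336.78 billion.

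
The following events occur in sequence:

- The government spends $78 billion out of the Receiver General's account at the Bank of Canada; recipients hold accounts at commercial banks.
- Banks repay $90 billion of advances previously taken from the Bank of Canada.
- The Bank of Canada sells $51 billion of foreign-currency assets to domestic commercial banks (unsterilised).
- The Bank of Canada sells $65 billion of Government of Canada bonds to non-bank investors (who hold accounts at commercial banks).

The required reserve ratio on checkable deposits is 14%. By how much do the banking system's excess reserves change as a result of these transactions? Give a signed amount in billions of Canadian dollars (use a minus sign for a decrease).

Government spending $78 billion: reserves +$78B, deposits +$78B.
Discount-window repayment $90 billion: reserves −$90B, deposits 0.
FX sale $51 billion: reserves −$51B, deposits 0.
Asset sale (to non-banks) $65 billion: reserves −$65B, deposits −$65B.
Totals: Δreserves = −$128B, Δdeposits = +$13B.
Δrequired reserves = 14% × +$13B = +$1.82B.
Δexcess reserves = Δreserves − Δrequired = −$128B − (+$1.82B) = -$129.82 billion.

-$129.82 billion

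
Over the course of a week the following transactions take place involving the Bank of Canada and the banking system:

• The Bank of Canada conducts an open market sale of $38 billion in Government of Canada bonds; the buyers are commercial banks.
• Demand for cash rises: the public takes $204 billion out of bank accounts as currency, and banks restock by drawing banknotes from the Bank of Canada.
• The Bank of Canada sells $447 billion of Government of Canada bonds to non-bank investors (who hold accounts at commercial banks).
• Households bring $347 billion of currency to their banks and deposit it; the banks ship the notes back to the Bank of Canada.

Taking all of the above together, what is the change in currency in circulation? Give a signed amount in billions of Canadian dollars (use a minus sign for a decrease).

-$143 billion

OMO sale (to banks) $38 billion: no currency enters or leaves circulation → 0.
Currency withdrawal $204 billion: notes leave the central bank → +$204B.
Asset sale (to non-banks) $447 billion: no currency enters or leaves circulation → 0.
Currency deposit $347 billion: notes return to the central bank → −$347B.
Net: 0 + 204 + 0 − 347 = -$143 billion.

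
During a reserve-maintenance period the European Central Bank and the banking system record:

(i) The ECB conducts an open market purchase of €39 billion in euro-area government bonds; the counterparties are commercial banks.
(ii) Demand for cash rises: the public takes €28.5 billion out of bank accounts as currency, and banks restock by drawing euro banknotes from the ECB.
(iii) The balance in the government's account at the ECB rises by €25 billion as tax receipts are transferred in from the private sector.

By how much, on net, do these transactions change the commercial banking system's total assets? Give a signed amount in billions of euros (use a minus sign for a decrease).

ECB balance sheet:
  Assets:      Securities +€39B
  Liabilities: Bank reserves −€14.5B, Currency in circulation +€28.5B, Government deposits +€25B
Commercial banking system:
  Assets:      Reserves at CB −€14.5B, Securities −€39B
  Liabilities: Checkable deposits −€53.5B
Change in total bank assets = -€53.5 billion.

-€53.5 billion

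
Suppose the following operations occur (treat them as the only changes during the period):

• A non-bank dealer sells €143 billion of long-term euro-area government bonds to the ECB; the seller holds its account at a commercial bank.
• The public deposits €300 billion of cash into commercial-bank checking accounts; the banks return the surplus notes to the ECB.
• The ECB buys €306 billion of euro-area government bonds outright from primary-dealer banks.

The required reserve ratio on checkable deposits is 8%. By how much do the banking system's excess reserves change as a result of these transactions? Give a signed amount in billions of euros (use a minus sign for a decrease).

+€713.56 billion

Asset purchase (from non-banks) €143 billion: reserves +€143B, deposits +€143B.
Currency deposit €300 billion: reserves +€300B, deposits +€300B.
OMO purchase (from banks) €306 billion: reserves +€306B, deposits 0.
Totals: Δreserves = +€749B, Δdeposits = +€443B.
Δrequired reserves = 8% × +€443B = +€35.44B.
Δexcess reserves = Δreserves − Δrequired = +€749B − (+€35.44B) = +€713.56 billion.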